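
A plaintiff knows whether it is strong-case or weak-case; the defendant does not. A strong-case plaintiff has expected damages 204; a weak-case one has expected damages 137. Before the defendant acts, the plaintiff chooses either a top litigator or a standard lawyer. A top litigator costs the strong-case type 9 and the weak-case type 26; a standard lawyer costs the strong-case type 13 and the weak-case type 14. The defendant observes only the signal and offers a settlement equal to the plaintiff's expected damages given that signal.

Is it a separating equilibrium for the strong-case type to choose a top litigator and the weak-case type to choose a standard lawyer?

No

Under separation the defendant infers type exactly: top litigator → strong-case (pays 204), standard lawyer → weak-case (pays 137).
Strong-case: top litigator gives 204 − 9 = 195; standard lawyer gives 137 − 13 = 124. No deviation. ✓
Weak-case: standard lawyer gives 137 − 14 = 123; top litigator gives 204 − 26 = 178. Would deviate. ✗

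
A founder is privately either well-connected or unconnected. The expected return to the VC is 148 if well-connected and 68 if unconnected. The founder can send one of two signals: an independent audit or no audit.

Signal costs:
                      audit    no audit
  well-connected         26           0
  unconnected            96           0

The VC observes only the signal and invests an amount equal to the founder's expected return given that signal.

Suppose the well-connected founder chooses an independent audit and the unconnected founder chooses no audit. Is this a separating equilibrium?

Yes

If types separate, audit earns payment 148 and no audit earns 68.
Well-connected: audit gives 148 − 26 = 122; no audit gives 68 − 0 = 68. No deviation. ✓
Unconnected: no audit gives 68 − 0 = 68; audit gives 148 − 96 = 52. No deviation. ✓
Both incentive constraints hold.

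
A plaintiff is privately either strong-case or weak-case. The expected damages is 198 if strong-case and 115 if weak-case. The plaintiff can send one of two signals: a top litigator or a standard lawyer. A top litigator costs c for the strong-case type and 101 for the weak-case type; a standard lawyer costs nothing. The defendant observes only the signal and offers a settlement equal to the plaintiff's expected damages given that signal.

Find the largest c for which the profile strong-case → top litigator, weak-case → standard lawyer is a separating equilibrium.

Under separation: top litigator → strong-case (pays 198); standard lawyer → weak-case (pays 115).
Weak-case: 115 − 0 = 115 ≥ 198 − 101 = 97. Holds regardless of c. ✓
Strong-case: 198 − c ≥ 115 − 0, so c ≤ 198 − 115 = 83.

83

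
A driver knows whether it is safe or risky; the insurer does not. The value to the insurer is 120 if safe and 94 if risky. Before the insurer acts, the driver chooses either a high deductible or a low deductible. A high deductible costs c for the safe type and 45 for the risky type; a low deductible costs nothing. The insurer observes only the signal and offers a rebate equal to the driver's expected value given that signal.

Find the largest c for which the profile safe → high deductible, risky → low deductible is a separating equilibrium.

26

Under separation: high deductible → safe (pays 120); low deductible → risky (pays 94).
Risky: 94 − 0 = 94 ≥ 120 − 45 = 75. Holds regardless of c. ✓
Safe: 120 − c ≥ 94 − 0, so c ≤ 120 − 94 = 26.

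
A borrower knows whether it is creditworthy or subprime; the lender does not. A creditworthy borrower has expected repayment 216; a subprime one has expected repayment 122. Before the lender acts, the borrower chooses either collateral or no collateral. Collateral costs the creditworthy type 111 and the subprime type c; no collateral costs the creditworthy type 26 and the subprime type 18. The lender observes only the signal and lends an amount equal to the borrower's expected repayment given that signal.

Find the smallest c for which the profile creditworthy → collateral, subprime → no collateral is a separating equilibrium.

112

Under separation: collateral → creditworthy (pays 216); no collateral → subprime (pays 122).
Creditworthy: 216 − 111 = 105 ≥ 122 − 26 = 96. Holds regardless of c. ✓
Subprime: 122 − 18 ≥ 216 − c, so c ≥ 216 − 104 = 112.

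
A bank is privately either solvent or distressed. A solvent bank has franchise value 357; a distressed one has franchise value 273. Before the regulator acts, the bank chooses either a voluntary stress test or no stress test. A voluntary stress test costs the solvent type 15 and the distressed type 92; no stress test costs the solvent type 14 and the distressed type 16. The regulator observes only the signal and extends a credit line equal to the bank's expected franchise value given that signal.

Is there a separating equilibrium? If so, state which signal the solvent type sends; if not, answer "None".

Try solvent → stress test, distressed → no stress test:
  Under separation the regulator infers type exactly: stress test → solvent (pays 357), no stress test → distressed (pays 273).
  Solvent: stress test gives 357 − 15 = 342; no stress test gives 273 − 14 = 259. No deviation. ✓
  Distressed: no stress test gives 273 − 16 = 257; stress test gives 357 − 92 = 265. Would deviate. ✗
Try solvent → no stress test, distressed → stress test:
  Under separation the regulator infers type exactly: no stress test → solvent (pays 357), stress test → distressed (pays 273).
  Solvent: no stress test gives 357 − 14 = 343; stress test gives 273 − 15 = 258. No deviation. ✓
  Distressed: stress test gives 273 − 92 = 181; no stress test gives 357 − 16 = 341. Would deviate. ✗
Neither assignment is incentive-compatible.

None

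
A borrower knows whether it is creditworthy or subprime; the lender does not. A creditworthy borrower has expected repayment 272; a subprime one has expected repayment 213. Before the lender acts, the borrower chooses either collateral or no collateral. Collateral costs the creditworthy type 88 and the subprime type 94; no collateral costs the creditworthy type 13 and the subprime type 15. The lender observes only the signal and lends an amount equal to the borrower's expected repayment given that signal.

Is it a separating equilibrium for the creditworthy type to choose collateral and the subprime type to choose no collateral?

Under separation the lender infers type exactly: collateral → creditworthy (pays 272), no collateral → subprime (pays 213).
Creditworthy: collateral gives 272 − 88 = 184; no collateral gives 213 − 13 = 200. Would deviate. ✗
Subprime: no collateral gives 213 − 15 = 198; collateral gives 272 − 94 = 178. No deviation. ✓

No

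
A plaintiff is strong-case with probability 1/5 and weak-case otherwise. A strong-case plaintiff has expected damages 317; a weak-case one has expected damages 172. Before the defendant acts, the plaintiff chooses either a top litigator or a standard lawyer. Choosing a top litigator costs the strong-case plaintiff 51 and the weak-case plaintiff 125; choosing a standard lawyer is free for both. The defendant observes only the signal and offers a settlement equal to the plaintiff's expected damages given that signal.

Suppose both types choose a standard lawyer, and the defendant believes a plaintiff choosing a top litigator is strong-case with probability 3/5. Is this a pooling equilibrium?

At the pooled signal (standard lawyer) the defendant holds the prior 1/5 and pays 1/5·317 + 4/5·172 = 201. Off-path (top litigator) belief 3/5 gives 3/5·317 + 2/5·172 = 259.
Strong-case: standard lawyer gives 201 − 0 = 201; top litigator gives 259 − 51 = 208. Deviates. ✗
Weak-case: standard lawyer gives 201 − 0 = 201; top litigator gives 259 − 125 = 134. Stays. ✓

No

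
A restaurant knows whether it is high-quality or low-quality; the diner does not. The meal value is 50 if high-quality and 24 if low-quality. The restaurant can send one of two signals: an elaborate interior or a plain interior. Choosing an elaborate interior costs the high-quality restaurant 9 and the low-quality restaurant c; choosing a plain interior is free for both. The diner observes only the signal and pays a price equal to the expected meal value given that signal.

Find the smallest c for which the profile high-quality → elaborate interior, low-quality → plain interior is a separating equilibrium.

26

Under separation: elaborate interior → high-quality (pays 50); plain interior → low-quality (pays 24).
High-quality: 50 − 9 = 41 ≥ 24 − 0 = 24. Holds regardless of c. ✓
Low-quality: 24 − 0 ≥ 50 − c, so c ≥ 50 − 24 = 26.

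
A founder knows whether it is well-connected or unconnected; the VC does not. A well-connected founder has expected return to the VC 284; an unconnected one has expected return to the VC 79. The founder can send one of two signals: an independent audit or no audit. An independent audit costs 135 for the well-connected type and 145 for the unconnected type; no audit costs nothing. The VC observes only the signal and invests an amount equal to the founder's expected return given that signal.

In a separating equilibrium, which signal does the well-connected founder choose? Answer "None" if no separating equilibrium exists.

None

Try well-connected → audit, unconnected → no audit:
  Under separation the VC infers type exactly: audit → well-connected (pays 284), no audit → unconnected (pays 79).
  Well-connected: audit gives 284 − 135 = 149; no audit gives 79 − 0 = 79. No deviation. ✓
  Unconnected: no audit gives 79 − 0 = 79; audit gives 284 − 145 = 139. Would deviate. ✗
Try well-connected → no audit, unconnected → audit:
  Under separation the VC infers type exactly: no audit → well-connected (pays 284), audit → unconnected (pays 79).
  Well-connected: no audit gives 284 − 0 = 284; audit gives 79 − 135 = -56. No deviation. ✓
  Unconnected: audit gives 79 − 145 = -66; no audit gives 284 − 0 = 284. Would deviate. ✗
Neither assignment is incentive-compatible.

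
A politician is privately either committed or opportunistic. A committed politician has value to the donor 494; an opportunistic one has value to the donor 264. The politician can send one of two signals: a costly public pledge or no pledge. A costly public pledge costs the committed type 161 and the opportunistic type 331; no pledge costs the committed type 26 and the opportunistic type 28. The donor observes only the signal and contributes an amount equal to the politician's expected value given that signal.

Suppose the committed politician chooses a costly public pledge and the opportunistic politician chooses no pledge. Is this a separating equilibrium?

Under separation the donor infers type exactly: pledge → committed (pays 494), no pledge → opportunistic (pays 264).
Committed: pledge gives 494 − 161 = 333; no pledge gives 264 − 26 = 238. No deviation. ✓
Opportunistic: no pledge gives 264 − 28 = 236; pledge gives 494 − 331 = 163. No deviation. ✓
Both incentive constraints hold.

Yes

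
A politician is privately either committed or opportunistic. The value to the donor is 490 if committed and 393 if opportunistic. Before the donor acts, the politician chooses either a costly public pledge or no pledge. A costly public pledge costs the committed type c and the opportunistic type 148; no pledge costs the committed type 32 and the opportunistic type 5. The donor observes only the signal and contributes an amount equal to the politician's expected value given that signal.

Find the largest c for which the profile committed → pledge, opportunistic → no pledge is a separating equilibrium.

Under separation: pledge → committed (pays 490); no pledge → opportunistic (pays 393).
Opportunistic: 393 − 5 = 388 ≥ 490 − 148 = 342. Holds regardless of c. ✓
Committed: 490 − c ≥ 393 − 32, so c ≤ 490 − 361 = 129.

129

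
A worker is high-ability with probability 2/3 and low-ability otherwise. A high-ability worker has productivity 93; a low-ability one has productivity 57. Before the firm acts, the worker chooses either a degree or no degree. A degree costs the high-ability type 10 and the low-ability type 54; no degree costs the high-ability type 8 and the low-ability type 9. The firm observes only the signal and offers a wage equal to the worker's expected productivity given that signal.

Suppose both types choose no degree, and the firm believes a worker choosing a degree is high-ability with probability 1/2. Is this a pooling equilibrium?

Yes

At the pooled signal (no degree) the firm holds the prior 2/3 and pays 2/3·93 + 1/3·57 = 81. Off-path (degree) belief 1/2 gives 1/2·93 + 1/2·57 = 75.
High-ability: no degree gives 81 − 8 = 73; degree gives 75 − 10 = 65. Stays. ✓
Low-ability: no degree gives 81 − 9 = 72; degree gives 75 − 54 = 21. Stays. ✓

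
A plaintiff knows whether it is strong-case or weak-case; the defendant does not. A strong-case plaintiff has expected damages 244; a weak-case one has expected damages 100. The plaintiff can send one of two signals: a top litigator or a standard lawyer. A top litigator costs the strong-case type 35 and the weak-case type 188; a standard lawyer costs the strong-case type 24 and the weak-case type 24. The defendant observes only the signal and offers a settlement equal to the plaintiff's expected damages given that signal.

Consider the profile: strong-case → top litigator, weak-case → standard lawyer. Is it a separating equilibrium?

If types separate, top litigator earns payment 244 and standard lawyer earns 100.
Strong-case: top litigator gives 244 − 35 = 209; standard lawyer gives 100 − 24 = 76. No deviation. ✓
Weak-case: standard lawyer gives 100 − 24 = 76; top litigator gives 244 − 188 = 56. No deviation. ✓
Both incentive constraints hold.

Yes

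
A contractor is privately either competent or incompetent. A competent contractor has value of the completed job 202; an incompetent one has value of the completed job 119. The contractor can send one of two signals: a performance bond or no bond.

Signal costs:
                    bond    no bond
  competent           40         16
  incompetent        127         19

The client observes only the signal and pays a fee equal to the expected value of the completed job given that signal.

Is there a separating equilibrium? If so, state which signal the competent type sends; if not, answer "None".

bond

Try competent → bond, incompetent → no bond:
  Under separation the client infers type exactly: bond → competent (pays 202), no bond → incompetent (pays 119).
  Competent: bond gives 202 − 40 = 162; no bond gives 119 − 16 = 103. No deviation. ✓
  Incompetent: no bond gives 119 − 19 = 100; bond gives 202 − 127 = 75. No deviation. ✓
Both hold — the competent type sends bond.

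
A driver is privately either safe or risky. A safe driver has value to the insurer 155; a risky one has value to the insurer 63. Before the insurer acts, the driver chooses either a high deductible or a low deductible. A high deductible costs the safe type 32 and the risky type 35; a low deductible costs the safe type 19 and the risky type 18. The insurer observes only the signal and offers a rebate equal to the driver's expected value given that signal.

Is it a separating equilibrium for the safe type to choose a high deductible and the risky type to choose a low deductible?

If types separate, high deductible earns payment 155 and low deductible earns 63.
Safe: high deductible gives 155 − 32 = 123; low deductible gives 63 − 19 = 44. No deviation. ✓
Risky: low deductible gives 63 − 18 = 45; high deductible gives 155 − 35 = 120. Would deviate. ✗

No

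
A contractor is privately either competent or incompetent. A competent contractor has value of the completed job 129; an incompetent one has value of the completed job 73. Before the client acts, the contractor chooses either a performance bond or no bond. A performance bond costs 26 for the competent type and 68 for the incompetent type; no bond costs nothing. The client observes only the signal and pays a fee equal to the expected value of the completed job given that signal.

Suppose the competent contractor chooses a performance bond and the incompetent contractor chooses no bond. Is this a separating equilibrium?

If types separate, bond earns payment 129 and no bond earns 73.
Competent: bond gives 129 − 26 = 103; no bond gives 73 − 0 = 73. No deviation. ✓
Incompetent: no bond gives 73 − 0 = 73; bond gives 129 − 68 = 61. No deviation. ✓
Neither type gains from mimicking the other.

Yes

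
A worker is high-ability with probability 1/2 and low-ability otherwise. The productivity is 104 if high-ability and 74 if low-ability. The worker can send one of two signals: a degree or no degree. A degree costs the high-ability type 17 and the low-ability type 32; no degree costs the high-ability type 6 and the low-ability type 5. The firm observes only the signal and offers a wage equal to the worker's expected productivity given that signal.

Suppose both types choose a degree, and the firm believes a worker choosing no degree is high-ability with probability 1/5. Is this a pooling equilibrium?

On the equilibrium path (degree) the firm holds the prior 1/2 and pays 1/2·104 + 1/2·74 = 89. Off-path (no degree) belief 1/5 gives 1/5·104 + 4/5·74 = 80.
High-ability: degree gives 89 − 17 = 72; no degree gives 80 − 6 = 74. Deviates. ✗
Low-ability: degree gives 89 − 32 = 57; no degree gives 80 − 5 = 75. Deviates. ✗

No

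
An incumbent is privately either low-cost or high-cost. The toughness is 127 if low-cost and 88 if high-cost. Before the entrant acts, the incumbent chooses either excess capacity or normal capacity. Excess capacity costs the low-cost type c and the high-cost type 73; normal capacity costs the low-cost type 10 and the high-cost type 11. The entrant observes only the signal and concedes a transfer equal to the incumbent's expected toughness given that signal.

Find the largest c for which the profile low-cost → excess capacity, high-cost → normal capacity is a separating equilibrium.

Under separation: excess capacity → low-cost (pays 127); normal capacity → high-cost (pays 88).
High-cost: 88 − 11 = 77 ≥ 127 − 73 = 54. Holds regardless of c. ✓
Low-cost: 127 − c ≥ 88 − 10, so c ≤ 127 − 78 = 49.

49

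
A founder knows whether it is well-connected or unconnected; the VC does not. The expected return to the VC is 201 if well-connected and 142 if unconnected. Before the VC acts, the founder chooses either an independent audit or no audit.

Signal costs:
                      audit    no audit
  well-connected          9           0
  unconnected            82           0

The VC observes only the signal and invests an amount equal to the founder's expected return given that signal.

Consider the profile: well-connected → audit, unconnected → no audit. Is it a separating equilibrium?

Under separation the VC infers type exactly: audit → well-connected (pays 201), no audit → unconnected (pays 142).
Well-connected: audit gives 201 − 9 = 192; no audit gives 142 − 0 = 142. No deviation. ✓
Unconnected: no audit gives 142 − 0 = 142; audit gives 201 − 82 = 119. No deviation. ✓
Neither type gains from mimicking the other.

Yes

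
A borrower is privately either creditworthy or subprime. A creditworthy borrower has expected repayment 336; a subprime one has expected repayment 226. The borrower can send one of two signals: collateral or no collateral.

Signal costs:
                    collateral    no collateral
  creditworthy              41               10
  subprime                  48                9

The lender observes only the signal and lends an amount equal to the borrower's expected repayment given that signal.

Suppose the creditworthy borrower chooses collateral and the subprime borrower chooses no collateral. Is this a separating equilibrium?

No

Under separation the lender infers type exactly: collateral → creditworthy (pays 336), no collateral → subprime (pays 226).
Creditworthy: collateral gives 336 − 41 = 295; no collateral gives 226 − 10 = 216. No deviation. ✓
Subprime: no collateral gives 226 − 9 = 217; collateral gives 336 − 48 = 288. Would deviate. ✗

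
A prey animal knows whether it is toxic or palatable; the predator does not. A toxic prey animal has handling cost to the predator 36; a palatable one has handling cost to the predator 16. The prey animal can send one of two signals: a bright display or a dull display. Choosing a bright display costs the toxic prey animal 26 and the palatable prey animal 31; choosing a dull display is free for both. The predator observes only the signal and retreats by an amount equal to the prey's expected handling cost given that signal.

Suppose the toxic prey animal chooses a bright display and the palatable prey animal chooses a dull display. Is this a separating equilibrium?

No

If types separate, bright display earns payment 36 and dull display earns 16.
Toxic: bright display gives 36 − 26 = 10; dull display gives 16 − 0 = 16. Would deviate. ✗
Palatable: dull display gives 16 − 0 = 16; bright display gives 36 − 31 = 5. No deviation. ✓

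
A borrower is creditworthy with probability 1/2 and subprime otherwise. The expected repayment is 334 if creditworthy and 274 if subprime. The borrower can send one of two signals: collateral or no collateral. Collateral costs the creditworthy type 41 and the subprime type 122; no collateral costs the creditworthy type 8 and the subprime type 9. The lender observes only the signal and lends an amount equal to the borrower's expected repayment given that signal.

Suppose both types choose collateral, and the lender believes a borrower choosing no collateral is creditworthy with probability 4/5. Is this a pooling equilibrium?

At the pooled signal (collateral) the lender holds the prior 1/2 and pays 1/2·334 + 1/2·274 = 304. Off-path (no collateral) belief 4/5 gives 4/5·334 + 1/5·274 = 322.
Creditworthy: collateral gives 304 − 41 = 263; no collateral gives 322 − 8 = 314. Deviates. ✗
Subprime: collateral gives 304 − 122 = 182; no collateral gives 322 − 9 = 313. Deviates. ✗

No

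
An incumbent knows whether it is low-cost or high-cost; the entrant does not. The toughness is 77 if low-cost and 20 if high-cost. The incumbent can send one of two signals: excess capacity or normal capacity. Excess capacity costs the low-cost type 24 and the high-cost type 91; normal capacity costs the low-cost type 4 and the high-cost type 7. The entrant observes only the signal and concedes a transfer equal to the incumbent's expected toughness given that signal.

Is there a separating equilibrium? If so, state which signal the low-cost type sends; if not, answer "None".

Try low-cost → excess capacity, high-cost → normal capacity:
  If types separate, excess capacity earns payment 77 and normal capacity earns 20.
  Low-cost: excess capacity gives 77 − 24 = 53; normal capacity gives 20 − 4 = 16. No deviation. ✓
  High-cost: normal capacity gives 20 − 7 = 13; excess capacity gives 77 − 91 = -14. No deviation. ✓
Both hold — the low-cost type sends excess capacity.

excess capacity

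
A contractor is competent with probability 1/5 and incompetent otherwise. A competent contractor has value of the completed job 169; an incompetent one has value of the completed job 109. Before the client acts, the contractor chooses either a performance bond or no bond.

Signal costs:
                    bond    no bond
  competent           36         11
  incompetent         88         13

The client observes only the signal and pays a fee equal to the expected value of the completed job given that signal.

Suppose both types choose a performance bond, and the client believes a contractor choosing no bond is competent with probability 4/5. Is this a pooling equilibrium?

No

At the pooled signal (bond) the client holds the prior 1/5 and pays 1/5·169 + 4/5·109 = 121. Off-path (no bond) belief 4/5 gives 4/5·169 + 1/5·109 = 157.
Competent: bond gives 121 − 36 = 85; no bond gives 157 − 11 = 146. Deviates. ✗
Incompetent: bond gives 121 − 88 = 33; no bond gives 157 − 13 = 144. Deviates. ✗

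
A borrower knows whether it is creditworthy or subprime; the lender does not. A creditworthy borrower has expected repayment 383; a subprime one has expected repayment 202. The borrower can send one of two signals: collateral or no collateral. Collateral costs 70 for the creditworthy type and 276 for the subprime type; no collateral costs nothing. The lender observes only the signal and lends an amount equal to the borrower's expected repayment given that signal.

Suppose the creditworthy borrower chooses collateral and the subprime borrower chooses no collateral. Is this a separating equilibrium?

Yes

Under separation the lender infers type exactly: collateral → creditworthy (pays 383), no collateral → subprime (pays 202).
Creditworthy: collateral gives 383 − 70 = 313; no collateral gives 202 − 0 = 202. No deviation. ✓
Subprime: no collateral gives 202 − 0 = 202; collateral gives 383 − 276 = 107. No deviation. ✓
Both incentive constraints hold.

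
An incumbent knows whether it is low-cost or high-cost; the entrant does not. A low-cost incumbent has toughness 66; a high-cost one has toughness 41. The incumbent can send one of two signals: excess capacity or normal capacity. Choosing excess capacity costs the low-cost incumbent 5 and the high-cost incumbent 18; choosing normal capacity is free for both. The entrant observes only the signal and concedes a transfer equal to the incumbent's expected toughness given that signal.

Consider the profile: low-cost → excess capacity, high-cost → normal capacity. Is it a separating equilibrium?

If types separate, excess capacity earns payment 66 and normal capacity earns 41.
Low-cost: excess capacity gives 66 − 5 = 61; normal capacity gives 41 − 0 = 41. No deviation. ✓
High-cost: normal capacity gives 41 − 0 = 41; excess capacity gives 66 − 18 = 48. Would deviate. ✗

No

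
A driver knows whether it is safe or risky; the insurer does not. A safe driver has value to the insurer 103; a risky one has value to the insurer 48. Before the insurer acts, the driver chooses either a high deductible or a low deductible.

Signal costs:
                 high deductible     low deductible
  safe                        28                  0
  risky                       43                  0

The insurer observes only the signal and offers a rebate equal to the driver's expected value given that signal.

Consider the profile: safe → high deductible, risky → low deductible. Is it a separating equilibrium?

No

If types separate, high deductible earns payment 103 and low deductible earns 48.
Safe: high deductible gives 103 − 28 = 75; low deductible gives 48 − 0 = 48. No deviation. ✓
Risky: low deductible gives 48 − 0 = 48; high deductible gives 103 − 43 = 60. Would deviate. ✗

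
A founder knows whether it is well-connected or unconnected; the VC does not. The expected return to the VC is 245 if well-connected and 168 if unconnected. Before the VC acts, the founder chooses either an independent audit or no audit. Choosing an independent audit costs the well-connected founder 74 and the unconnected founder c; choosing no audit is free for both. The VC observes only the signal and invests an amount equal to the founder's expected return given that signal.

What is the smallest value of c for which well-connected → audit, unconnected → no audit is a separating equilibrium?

77

Under separation: audit → well-connected (pays 245); no audit → unconnected (pays 168).
Well-connected: 245 − 74 = 171 ≥ 168 − 0 = 168. Holds regardless of c. ✓
Unconnected: 168 − 0 ≥ 245 − c, so c ≥ 245 − 168 = 77.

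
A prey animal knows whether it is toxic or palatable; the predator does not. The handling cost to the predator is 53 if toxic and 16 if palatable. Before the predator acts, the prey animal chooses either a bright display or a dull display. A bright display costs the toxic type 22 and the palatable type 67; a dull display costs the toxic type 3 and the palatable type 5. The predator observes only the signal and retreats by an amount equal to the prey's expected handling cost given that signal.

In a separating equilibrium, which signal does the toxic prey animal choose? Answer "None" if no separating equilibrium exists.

bright display

Try toxic → bright display, palatable → dull display:
  If types separate, bright display earns payment 53 and dull display earns 16.
  Toxic: bright display gives 53 − 22 = 31; dull display gives 16 − 3 = 13. No deviation. ✓
  Palatable: dull display gives 16 − 5 = 11; bright display gives 53 − 67 = -14. No deviation. ✓
Both hold — the toxic type sends bright display.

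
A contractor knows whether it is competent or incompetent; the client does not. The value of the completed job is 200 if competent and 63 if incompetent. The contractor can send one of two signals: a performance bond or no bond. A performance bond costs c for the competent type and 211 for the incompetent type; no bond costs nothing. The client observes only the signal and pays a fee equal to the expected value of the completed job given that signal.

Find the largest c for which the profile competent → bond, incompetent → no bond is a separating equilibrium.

137

Under separation: bond → competent (pays 200); no bond → incompetent (pays 63).
Incompetent: 63 − 0 = 63 ≥ 200 − 211 = -11. Holds regardless of c. ✓
Competent: 200 − c ≥ 63 − 0, so c ≤ 200 − 63 = 137.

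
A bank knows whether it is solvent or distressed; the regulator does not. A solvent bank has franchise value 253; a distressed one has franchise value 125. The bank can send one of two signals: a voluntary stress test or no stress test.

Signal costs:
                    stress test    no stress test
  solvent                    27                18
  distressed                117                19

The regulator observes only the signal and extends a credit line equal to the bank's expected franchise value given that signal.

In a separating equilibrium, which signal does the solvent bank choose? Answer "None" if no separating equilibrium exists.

Try solvent → stress test, distressed → no stress test:
  If types separate, stress test earns payment 253 and no stress test earns 125.
  Solvent: stress test gives 253 − 27 = 226; no stress test gives 125 − 18 = 107. No deviation. ✓
  Distressed: no stress test gives 125 − 19 = 106; stress test gives 253 − 117 = 136. Would deviate. ✗
Try solvent → no stress test, distressed → stress test:
  If types separate, no stress test earns payment 253 and stress test earns 125.
  Solvent: no stress test gives 253 − 18 = 235; stress test gives 125 − 27 = 98. No deviation. ✓
  Distressed: stress test gives 125 − 117 = 8; no stress test gives 253 − 19 = 234. Would deviate. ✗
Neither assignment is incentive-compatible.

None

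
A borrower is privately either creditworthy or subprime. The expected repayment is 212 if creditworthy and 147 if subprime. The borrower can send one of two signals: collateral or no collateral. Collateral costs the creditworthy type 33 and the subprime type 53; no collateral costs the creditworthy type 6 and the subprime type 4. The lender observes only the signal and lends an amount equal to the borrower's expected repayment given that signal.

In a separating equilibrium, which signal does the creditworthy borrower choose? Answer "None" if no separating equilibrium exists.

None

Try creditworthy → collateral, subprime → no collateral:
  Under separation the lender infers type exactly: collateral → creditworthy (pays 212), no collateral → subprime (pays 147).
  Creditworthy: collateral gives 212 − 33 = 179; no collateral gives 147 − 6 = 141. No deviation. ✓
  Subprime: no collateral gives 147 − 4 = 143; collateral gives 212 − 53 = 159. Would deviate. ✗
Try creditworthy → no collateral, subprime → collateral:
  Under separation the lender infers type exactly: no collateral → creditworthy (pays 212), collateral → subprime (pays 147).
  Creditworthy: no collateral gives 212 − 6 = 206; collateral gives 147 − 33 = 114. No deviation. ✓
  Subprime: collateral gives 147 − 53 = 94; no collateral gives 212 − 4 = 208. Would deviate. ✗
Neither assignment is incentive-compatible.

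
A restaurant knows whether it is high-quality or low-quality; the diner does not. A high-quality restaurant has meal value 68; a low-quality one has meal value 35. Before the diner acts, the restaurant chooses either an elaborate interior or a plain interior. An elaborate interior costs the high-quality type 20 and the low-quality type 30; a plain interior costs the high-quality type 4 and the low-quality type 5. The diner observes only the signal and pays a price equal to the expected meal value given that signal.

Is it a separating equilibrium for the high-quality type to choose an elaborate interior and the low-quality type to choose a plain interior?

If types separate, elaborate interior earns payment 68 and plain interior earns 35.
High-quality: elaborate interior gives 68 − 20 = 48; plain interior gives 35 − 4 = 31. No deviation. ✓
Low-quality: plain interior gives 35 − 5 = 30; elaborate interior gives 68 − 30 = 38. Would deviate. ✗

No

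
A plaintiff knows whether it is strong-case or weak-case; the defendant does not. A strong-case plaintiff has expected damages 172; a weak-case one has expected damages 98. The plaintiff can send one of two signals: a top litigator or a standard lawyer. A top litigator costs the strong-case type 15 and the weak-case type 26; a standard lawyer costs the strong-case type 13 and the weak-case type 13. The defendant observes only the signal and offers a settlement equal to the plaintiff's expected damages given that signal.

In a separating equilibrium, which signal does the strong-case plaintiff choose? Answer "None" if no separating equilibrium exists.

None

Try strong-case → top litigator, weak-case → standard lawyer:
  If types separate, top litigator earns payment 172 and standard lawyer earns 98.
  Strong-case: top litigator gives 172 − 15 = 157; standard lawyer gives 98 − 13 = 85. No deviation. ✓
  Weak-case: standard lawyer gives 98 − 13 = 85; top litigator gives 172 − 26 = 146. Would deviate. ✗
Try strong-case → standard lawyer, weak-case → top litigator:
  If types separate, standard lawyer earns payment 172 and top litigator earns 98.
  Strong-case: standard lawyer gives 172 − 13 = 159; top litigator gives 98 − 15 = 83. No deviation. ✓
  Weak-case: top litigator gives 98 − 26 = 72; standard lawyer gives 172 − 13 = 159. Would deviate. ✗
Neither assignment is incentive-compatible.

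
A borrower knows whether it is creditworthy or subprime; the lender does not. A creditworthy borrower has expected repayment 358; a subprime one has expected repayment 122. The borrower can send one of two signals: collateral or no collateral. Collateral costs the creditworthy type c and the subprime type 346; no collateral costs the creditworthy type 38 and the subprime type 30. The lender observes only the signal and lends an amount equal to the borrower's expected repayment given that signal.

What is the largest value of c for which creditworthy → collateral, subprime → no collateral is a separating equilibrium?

274

Under separation: collateral → creditworthy (pays 358); no collateral → subprime (pays 122).
Subprime: 122 − 30 = 92 ≥ 358 − 346 = 12. Holds regardless of c. ✓
Creditworthy: 358 − c ≥ 122 − 38, so c ≤ 358 − 84 = 274.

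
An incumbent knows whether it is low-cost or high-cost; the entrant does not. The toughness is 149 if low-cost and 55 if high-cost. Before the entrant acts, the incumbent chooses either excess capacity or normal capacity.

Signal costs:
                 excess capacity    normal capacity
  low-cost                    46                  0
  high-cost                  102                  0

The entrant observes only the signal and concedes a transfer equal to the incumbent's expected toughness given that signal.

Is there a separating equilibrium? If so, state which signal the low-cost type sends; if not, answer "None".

excess capacity

Try low-cost → excess capacity, high-cost → normal capacity:
  Under separation the entrant infers type exactly: excess capacity → low-cost (pays 149), normal capacity → high-cost (pays 55).
  Low-cost: excess capacity gives 149 − 46 = 103; normal capacity gives 55 − 0 = 55. No deviation. ✓
  High-cost: normal capacity gives 55 − 0 = 55; excess capacity gives 149 − 102 = 47. No deviation. ✓
Both hold — the low-cost type sends excess capacity.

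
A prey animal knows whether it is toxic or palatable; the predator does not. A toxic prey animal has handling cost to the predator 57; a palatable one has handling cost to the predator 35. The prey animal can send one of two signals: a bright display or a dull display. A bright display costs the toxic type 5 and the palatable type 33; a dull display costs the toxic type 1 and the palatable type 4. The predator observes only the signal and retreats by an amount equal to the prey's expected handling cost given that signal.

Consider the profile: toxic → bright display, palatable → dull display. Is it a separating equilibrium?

Yes

If types separate, bright display earns payment 57 and dull display earns 35.
Toxic: bright display gives 57 − 5 = 52; dull display gives 35 − 1 = 34. No deviation. ✓
Palatable: dull display gives 35 − 4 = 31; bright display gives 57 − 33 = 24. No deviation. ✓
Both incentive constraints hold.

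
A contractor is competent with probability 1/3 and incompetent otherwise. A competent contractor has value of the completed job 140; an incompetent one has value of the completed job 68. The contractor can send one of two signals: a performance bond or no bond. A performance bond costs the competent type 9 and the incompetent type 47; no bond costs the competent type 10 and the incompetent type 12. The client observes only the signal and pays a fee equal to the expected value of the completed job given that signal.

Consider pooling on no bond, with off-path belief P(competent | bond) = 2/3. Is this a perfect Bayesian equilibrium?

On the equilibrium path (no bond) the client holds the prior 1/3 and pays 1/3·140 + 2/3·68 = 92. Off-path (bond) belief 2/3 gives 2/3·140 + 1/3·68 = 116.
Competent: no bond gives 92 − 10 = 82; bond gives 116 − 9 = 107. Deviates. ✗
Incompetent: no bond gives 92 − 12 = 80; bond gives 116 − 47 = 69. Stays. ✓

No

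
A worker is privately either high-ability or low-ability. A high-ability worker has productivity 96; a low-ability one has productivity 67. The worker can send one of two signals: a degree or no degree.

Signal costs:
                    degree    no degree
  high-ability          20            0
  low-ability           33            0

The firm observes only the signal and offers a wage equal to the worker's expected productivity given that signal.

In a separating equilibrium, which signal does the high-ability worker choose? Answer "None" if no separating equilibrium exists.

degree

Try high-ability → degree, low-ability → no degree:
  Under separation the firm infers type exactly: degree → high-ability (pays 96), no degree → low-ability (pays 67).
  High-ability: degree gives 96 − 20 = 76; no degree gives 67 − 0 = 67. No deviation. ✓
  Low-ability: no degree gives 67 − 0 = 67; degree gives 96 − 33 = 63. No deviation. ✓
Both hold — the high-ability type sends degree.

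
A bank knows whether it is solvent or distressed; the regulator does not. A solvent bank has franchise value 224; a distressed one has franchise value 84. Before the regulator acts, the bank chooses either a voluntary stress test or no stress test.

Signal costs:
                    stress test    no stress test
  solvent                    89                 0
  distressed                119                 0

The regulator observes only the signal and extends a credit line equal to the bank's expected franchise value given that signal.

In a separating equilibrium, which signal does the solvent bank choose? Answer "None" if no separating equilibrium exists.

None

Try solvent → stress test, distressed → no stress test:
  Under separation the regulator infers type exactly: stress test → solvent (pays 224), no stress test → distressed (pays 84).
  Solvent: stress test gives 224 − 89 = 135; no stress test gives 84 − 0 = 84. No deviation. ✓
  Distressed: no stress test gives 84 − 0 = 84; stress test gives 224 − 119 = 105. Would deviate. ✗
Try solvent → no stress test, distressed → stress test:
  Under separation the regulator infers type exactly: no stress test → solvent (pays 224), stress test → distressed (pays 84).
  Solvent: no stress test gives 224 − 0 = 224; stress test gives 84 − 89 = -5. No deviation. ✓
  Distressed: stress test gives 84 − 119 = -35; no stress test gives 224 − 0 = 224. Would deviate. ✗
Neither assignment is incentive-compatible.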